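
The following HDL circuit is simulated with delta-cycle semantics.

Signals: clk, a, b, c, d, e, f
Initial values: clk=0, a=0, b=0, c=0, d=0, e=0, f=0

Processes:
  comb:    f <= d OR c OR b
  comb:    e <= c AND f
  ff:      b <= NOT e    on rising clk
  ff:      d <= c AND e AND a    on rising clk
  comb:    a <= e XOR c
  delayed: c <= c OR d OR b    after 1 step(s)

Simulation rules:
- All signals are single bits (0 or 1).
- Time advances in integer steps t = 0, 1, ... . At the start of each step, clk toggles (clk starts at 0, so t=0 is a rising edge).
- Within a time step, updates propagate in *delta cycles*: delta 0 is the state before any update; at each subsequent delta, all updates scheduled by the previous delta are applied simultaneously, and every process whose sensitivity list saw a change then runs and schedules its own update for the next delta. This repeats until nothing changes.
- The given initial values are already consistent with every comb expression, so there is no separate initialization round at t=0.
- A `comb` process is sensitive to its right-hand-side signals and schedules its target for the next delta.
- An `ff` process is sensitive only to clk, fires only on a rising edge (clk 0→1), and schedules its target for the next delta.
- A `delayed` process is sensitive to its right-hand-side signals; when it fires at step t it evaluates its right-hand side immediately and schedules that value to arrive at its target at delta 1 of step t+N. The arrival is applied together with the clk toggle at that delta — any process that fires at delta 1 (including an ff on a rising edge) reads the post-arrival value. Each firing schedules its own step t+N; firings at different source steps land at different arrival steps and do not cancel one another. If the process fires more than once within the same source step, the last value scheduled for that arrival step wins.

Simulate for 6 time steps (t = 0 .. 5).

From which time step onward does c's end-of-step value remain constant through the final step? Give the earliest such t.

[bits: a,e,clk,b,f,d,c]
t=0: Δ0=0000000 Δ1=0010000 Δ2=0011000 Δ3=0011100 | 3Δ
t=1: Δ0=0011100 Δ1=0001101 Δ2=1101101 Δ3=0101101 | 3Δ
t=2: Δ0=0101101 Δ1=0111101 Δ2=0110101 | 2Δ
t=3: Δ0=0110101 Δ1=0100101 | 1Δ
t=4: Δ0=0100101 Δ1=0110101 | 1Δ
t=5: Δ0=0110101 Δ1=0100101 | 1Δ

1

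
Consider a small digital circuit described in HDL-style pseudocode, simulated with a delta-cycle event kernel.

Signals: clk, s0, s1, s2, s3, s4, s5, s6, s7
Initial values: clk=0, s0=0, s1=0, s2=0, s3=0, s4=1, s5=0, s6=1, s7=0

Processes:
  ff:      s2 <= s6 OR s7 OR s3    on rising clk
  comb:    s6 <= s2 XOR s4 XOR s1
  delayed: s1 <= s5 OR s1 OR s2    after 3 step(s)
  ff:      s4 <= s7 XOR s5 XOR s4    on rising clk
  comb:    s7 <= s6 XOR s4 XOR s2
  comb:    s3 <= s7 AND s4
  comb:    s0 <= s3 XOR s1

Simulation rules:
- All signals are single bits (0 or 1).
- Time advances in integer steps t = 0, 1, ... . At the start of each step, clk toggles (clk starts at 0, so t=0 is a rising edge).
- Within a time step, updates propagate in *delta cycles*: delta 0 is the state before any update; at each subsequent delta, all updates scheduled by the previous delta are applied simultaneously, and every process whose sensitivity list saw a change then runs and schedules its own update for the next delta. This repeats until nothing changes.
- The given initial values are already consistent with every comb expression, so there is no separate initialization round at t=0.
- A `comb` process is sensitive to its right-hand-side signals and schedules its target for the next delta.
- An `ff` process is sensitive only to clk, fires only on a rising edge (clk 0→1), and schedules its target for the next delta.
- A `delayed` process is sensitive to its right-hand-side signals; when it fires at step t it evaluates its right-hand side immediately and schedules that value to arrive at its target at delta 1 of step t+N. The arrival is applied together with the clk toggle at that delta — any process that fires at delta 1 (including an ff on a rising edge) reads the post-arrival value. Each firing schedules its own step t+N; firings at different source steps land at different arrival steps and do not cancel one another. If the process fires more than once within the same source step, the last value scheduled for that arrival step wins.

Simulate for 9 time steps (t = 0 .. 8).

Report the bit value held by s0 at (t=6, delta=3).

t0.Δ0 s2=0 s3=0 s4=1 clk=0 s6=1 s5=0 s0=0 s7=0 s1=0
t0.Δ1 s2=0 s3=0 s4=1 clk=1 s6=1 s5=0 s0=0 s7=0 s1=0
t0.Δ2 s2=1 s3=0 s4=1 clk=1 s6=1 s5=0 s0=0 s7=0 s1=0
t0.Δ3 s2=1 s3=0 s4=1 clk=1 s6=0 s5=0 s0=0 s7=1 s1=0
t0.Δ4 s2=1 s3=1 s4=1 clk=1 s6=0 s5=0 s0=0 s7=0 s1=0
t0.Δ5 s2=1 s3=0 s4=1 clk=1 s6=0 s5=0 s0=1 s7=0 s1=0
t0.Δ6 s2=1 s3=0 s4=1 clk=1 s6=0 s5=0 s0=0 s7=0 s1=0
t1.Δ0 s2=1 s3=0 s4=1 clk=1 s6=0 s5=0 s0=0 s7=0 s1=0
t1.Δ1 s2=1 s3=0 s4=1 clk=0 s6=0 s5=0 s0=0 s7=0 s1=0
t2.Δ0 s2=1 s3=0 s4=1 clk=0 s6=0 s5=0 s0=0 s7=0 s1=0
t2.Δ1 s2=1 s3=0 s4=1 clk=1 s6=0 s5=0 s0=0 s7=0 s1=0
t2.Δ2 s2=0 s3=0 s4=1 clk=1 s6=0 s5=0 s0=0 s7=0 s1=0
t2.Δ3 s2=0 s3=0 s4=1 clk=1 s6=1 s5=0 s0=0 s7=1 s1=0
t2.Δ4 s2=0 s3=1 s4=1 clk=1 s6=1 s5=0 s0=0 s7=0 s1=0
t2.Δ5 s2=0 s3=0 s4=1 clk=1 s6=1 s5=0 s0=1 s7=0 s1=0
t2.Δ6 s2=0 s3=0 s4=1 clk=1 s6=1 s5=0 s0=0 s7=0 s1=0
t3.Δ0 s2=0 s3=0 s4=1 clk=1 s6=1 s5=0 s0=0 s7=0 s1=0
t3.Δ1 s2=0 s3=0 s4=1 clk=0 s6=1 s5=0 s0=0 s7=0 s1=1
t3.Δ2 s2=0 s3=0 s4=1 clk=0 s6=0 s5=0 s0=1 s7=0 s1=1
t3.Δ3 s2=0 s3=0 s4=1 clk=0 s6=0 s5=0 s0=1 s7=1 s1=1
t3.Δ4 s2=0 s3=1 s4=1 clk=0 s6=0 s5=0 s0=1 s7=1 s1=1
t3.Δ5 s2=0 s3=1 s4=1 clk=0 s6=0 s5=0 s0=0 s7=1 s1=1
t4.Δ0 s2=0 s3=1 s4=1 clk=0 s6=0 s5=0 s0=0 s7=1 s1=1
t4.Δ1 s2=0 s3=1 s4=1 clk=1 s6=0 s5=0 s0=0 s7=1 s1=1
t4.Δ2 s2=1 s3=1 s4=0 clk=1 s6=0 s5=0 s0=0 s7=1 s1=1
t4.Δ3 s2=1 s3=0 s4=0 clk=1 s6=0 s5=0 s0=0 s7=1 s1=1
t4.Δ4 s2=1 s3=0 s4=0 clk=1 s6=0 s5=0 s0=1 s7=1 s1=1
t5.Δ0 s2=1 s3=0 s4=0 clk=1 s6=0 s5=0 s0=1 s7=1 s1=1
t5.Δ1 s2=1 s3=0 s4=0 clk=0 s6=0 s5=0 s0=1 s7=1 s1=0
t5.Δ2 s2=1 s3=0 s4=0 clk=0 s6=1 s5=0 s0=0 s7=1 s1=0
t5.Δ3 s2=1 s3=0 s4=0 clk=0 s6=1 s5=0 s0=0 s7=0 s1=0
t6.Δ0 s2=1 s3=0 s4=0 clk=0 s6=1 s5=0 s0=0 s7=0 s1=0
t6.Δ1 s2=1 s3=0 s4=0 clk=1 s6=1 s5=0 s0=0 s7=0 s1=1
t6.Δ2 s2=1 s3=0 s4=0 clk=1 s6=0 s5=0 s0=1 s7=0 s1=1
t6.Δ3 s2=1 s3=0 s4=0 clk=1 s6=0 s5=0 s0=1 s7=1 s1=1
t7.Δ0 s2=1 s3=0 s4=0 clk=1 s6=0 s5=0 s0=1 s7=1 s1=1
t7.Δ1 s2=1 s3=0 s4=0 clk=0 s6=0 s5=0 s0=1 s7=1 s1=1
t8.Δ0 s2=1 s3=0 s4=0 clk=0 s6=0 s5=0 s0=1 s7=1 s1=1
t8.Δ1 s2=1 s3=0 s4=0 clk=1 s6=0 s5=0 s0=1 s7=1 s1=1
t8.Δ2 s2=1 s3=0 s4=1 clk=1 s6=0 s5=0 s0=1 s7=1 s1=1
t8.Δ3 s2=1 s3=1 s4=1 clk=1 s6=1 s5=0 s0=1 s7=0 s1=1
t8.Δ4 s2=1 s3=0 s4=1 clk=1 s6=1 s5=0 s0=0 s7=1 s1=1
t8.Δ5 s2=1 s3=1 s4=1 clk=1 s6=1 s5=0 s0=1 s7=1 s1=1
t8.Δ6 s2=1 s3=1 s4=1 clk=1 s6=1 s5=0 s0=0 s7=1 s1=1

1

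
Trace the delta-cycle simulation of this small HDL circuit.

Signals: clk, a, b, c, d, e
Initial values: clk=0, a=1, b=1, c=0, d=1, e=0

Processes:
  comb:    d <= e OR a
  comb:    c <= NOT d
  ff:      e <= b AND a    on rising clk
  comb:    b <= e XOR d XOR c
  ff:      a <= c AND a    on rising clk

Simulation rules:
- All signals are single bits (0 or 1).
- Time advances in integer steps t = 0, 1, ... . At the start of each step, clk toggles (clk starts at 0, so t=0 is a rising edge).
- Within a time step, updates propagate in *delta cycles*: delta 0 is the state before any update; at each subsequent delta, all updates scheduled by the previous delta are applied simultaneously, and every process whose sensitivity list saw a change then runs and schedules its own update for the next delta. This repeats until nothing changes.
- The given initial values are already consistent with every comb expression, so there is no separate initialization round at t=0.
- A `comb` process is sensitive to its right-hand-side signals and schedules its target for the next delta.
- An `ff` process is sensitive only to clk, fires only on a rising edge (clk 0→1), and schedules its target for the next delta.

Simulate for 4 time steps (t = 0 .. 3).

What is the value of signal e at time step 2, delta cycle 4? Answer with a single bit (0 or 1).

0

t=0 Δ0: d=1 a=1 e=0 b=1 c=0 clk=0
  Δ1: clk:0→1
  Δ2: a:1→0, e:0→1
  Δ3: b:1→0
  (3Δ to stable)
t=1 Δ0: d=1 a=0 e=1 b=0 c=0 clk=1
  Δ1: clk:1→0
  (1Δ to stable)
t=2 Δ0: d=1 a=0 e=1 b=0 c=0 clk=0
  Δ1: clk:0→1
  Δ2: e:1→0
  Δ3: d:1→0, b:0→1
  Δ4: b:1→0, c:0→1
  Δ5: b:0→1
  (5Δ to stable)
t=3 Δ0: d=0 a=0 e=0 b=1 c=1 clk=1
  Δ1: clk:1→0
  (1Δ to stable)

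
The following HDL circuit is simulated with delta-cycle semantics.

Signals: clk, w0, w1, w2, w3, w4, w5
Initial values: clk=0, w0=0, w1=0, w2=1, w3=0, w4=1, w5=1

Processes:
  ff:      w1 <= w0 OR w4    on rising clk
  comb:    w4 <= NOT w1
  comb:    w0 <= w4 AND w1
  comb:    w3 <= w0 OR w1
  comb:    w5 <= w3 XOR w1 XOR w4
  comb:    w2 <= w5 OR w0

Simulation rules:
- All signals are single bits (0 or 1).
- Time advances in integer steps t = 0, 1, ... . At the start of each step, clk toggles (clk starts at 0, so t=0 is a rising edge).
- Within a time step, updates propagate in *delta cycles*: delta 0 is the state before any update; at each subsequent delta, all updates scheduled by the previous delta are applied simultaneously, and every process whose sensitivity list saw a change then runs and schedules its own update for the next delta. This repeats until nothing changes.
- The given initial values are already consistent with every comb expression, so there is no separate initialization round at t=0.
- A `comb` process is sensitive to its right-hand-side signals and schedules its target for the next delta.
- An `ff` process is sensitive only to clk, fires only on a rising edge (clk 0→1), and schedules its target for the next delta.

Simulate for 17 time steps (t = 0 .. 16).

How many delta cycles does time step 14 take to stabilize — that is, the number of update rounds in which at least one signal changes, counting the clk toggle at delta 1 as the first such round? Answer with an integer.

4

t0.Δ0 w3=0 w1=0 w2=1 w5=1 w0=0 w4=1 clk=0
t0.Δ1 w3=0 w1=0 w2=1 w5=1 w0=0 w4=1 clk=1
t0.Δ2 w3=0 w1=1 w2=1 w5=1 w0=0 w4=1 clk=1
t0.Δ3 w3=1 w1=1 w2=1 w5=0 w0=1 w4=0 clk=1
t0.Δ4 w3=1 w1=1 w2=1 w5=0 w0=0 w4=0 clk=1
t0.Δ5 w3=1 w1=1 w2=0 w5=0 w0=0 w4=0 clk=1
t1.Δ0 w3=1 w1=1 w2=0 w5=0 w0=0 w4=0 clk=1
t1.Δ1 w3=1 w1=1 w2=0 w5=0 w0=0 w4=0 clk=0
t2.Δ0 w3=1 w1=1 w2=0 w5=0 w0=0 w4=0 clk=0
t2.Δ1 w3=1 w1=1 w2=0 w5=0 w0=0 w4=0 clk=1
t2.Δ2 w3=1 w1=0 w2=0 w5=0 w0=0 w4=0 clk=1
t2.Δ3 w3=0 w1=0 w2=0 w5=1 w0=0 w4=1 clk=1
t2.Δ4 w3=0 w1=0 w2=1 w5=1 w0=0 w4=1 clk=1
t3.Δ0 w3=0 w1=0 w2=1 w5=1 w0=0 w4=1 clk=1
t3.Δ1 w3=0 w1=0 w2=1 w5=1 w0=0 w4=1 clk=0
t4.Δ0 w3=0 w1=0 w2=1 w5=1 w0=0 w4=1 clk=0
t4.Δ1 w3=0 w1=0 w2=1 w5=1 w0=0 w4=1 clk=1
t4.Δ2 w3=0 w1=1 w2=1 w5=1 w0=0 w4=1 clk=1
t4.Δ3 w3=1 w1=1 w2=1 w5=0 w0=1 w4=0 clk=1
t4.Δ4 w3=1 w1=1 w2=1 w5=0 w0=0 w4=0 clk=1
t4.Δ5 w3=1 w1=1 w2=0 w5=0 w0=0 w4=0 clk=1
t5.Δ0 w3=1 w1=1 w2=0 w5=0 w0=0 w4=0 clk=1
t5.Δ1 w3=1 w1=1 w2=0 w5=0 w0=0 w4=0 clk=0
t6.Δ0 w3=1 w1=1 w2=0 w5=0 w0=0 w4=0 clk=0
t6.Δ1 w3=1 w1=1 w2=0 w5=0 w0=0 w4=0 clk=1
t6.Δ2 w3=1 w1=0 w2=0 w5=0 w0=0 w4=0 clk=1
t6.Δ3 w3=0 w1=0 w2=0 w5=1 w0=0 w4=1 clk=1
t6.Δ4 w3=0 w1=0 w2=1 w5=1 w0=0 w4=1 clk=1
t7.Δ0 w3=0 w1=0 w2=1 w5=1 w0=0 w4=1 clk=1
t7.Δ1 w3=0 w1=0 w2=1 w5=1 w0=0 w4=1 clk=0
t8.Δ0 w3=0 w1=0 w2=1 w5=1 w0=0 w4=1 clk=0
t8.Δ1 w3=0 w1=0 w2=1 w5=1 w0=0 w4=1 clk=1
t8.Δ2 w3=0 w1=1 w2=1 w5=1 w0=0 w4=1 clk=1
t8.Δ3 w3=1 w1=1 w2=1 w5=0 w0=1 w4=0 clk=1
t8.Δ4 w3=1 w1=1 w2=1 w5=0 w0=0 w4=0 clk=1
t8.Δ5 w3=1 w1=1 w2=0 w5=0 w0=0 w4=0 clk=1
t9.Δ0 w3=1 w1=1 w2=0 w5=0 w0=0 w4=0 clk=1
t9.Δ1 w3=1 w1=1 w2=0 w5=0 w0=0 w4=0 clk=0
t10.Δ0 w3=1 w1=1 w2=0 w5=0 w0=0 w4=0 clk=0
t10.Δ1 w3=1 w1=1 w2=0 w5=0 w0=0 w4=0 clk=1
t10.Δ2 w3=1 w1=0 w2=0 w5=0 w0=0 w4=0 clk=1
t10.Δ3 w3=0 w1=0 w2=0 w5=1 w0=0 w4=1 clk=1
t10.Δ4 w3=0 w1=0 w2=1 w5=1 w0=0 w4=1 clk=1
t11.Δ0 w3=0 w1=0 w2=1 w5=1 w0=0 w4=1 clk=1
t11.Δ1 w3=0 w1=0 w2=1 w5=1 w0=0 w4=1 clk=0
t12.Δ0 w3=0 w1=0 w2=1 w5=1 w0=0 w4=1 clk=0
t12.Δ1 w3=0 w1=0 w2=1 w5=1 w0=0 w4=1 clk=1
t12.Δ2 w3=0 w1=1 w2=1 w5=1 w0=0 w4=1 clk=1
t12.Δ3 w3=1 w1=1 w2=1 w5=0 w0=1 w4=0 clk=1
t12.Δ4 w3=1 w1=1 w2=1 w5=0 w0=0 w4=0 clk=1
t12.Δ5 w3=1 w1=1 w2=0 w5=0 w0=0 w4=0 clk=1
t13.Δ0 w3=1 w1=1 w2=0 w5=0 w0=0 w4=0 clk=1
t13.Δ1 w3=1 w1=1 w2=0 w5=0 w0=0 w4=0 clk=0
t14.Δ0 w3=1 w1=1 w2=0 w5=0 w0=0 w4=0 clk=0
t14.Δ1 w3=1 w1=1 w2=0 w5=0 w0=0 w4=0 clk=1
t14.Δ2 w3=1 w1=0 w2=0 w5=0 w0=0 w4=0 clk=1
t14.Δ3 w3=0 w1=0 w2=0 w5=1 w0=0 w4=1 clk=1
t14.Δ4 w3=0 w1=0 w2=1 w5=1 w0=0 w4=1 clk=1
t15.Δ0 w3=0 w1=0 w2=1 w5=1 w0=0 w4=1 clk=1
t15.Δ1 w3=0 w1=0 w2=1 w5=1 w0=0 w4=1 clk=0
t16.Δ0 w3=0 w1=0 w2=1 w5=1 w0=0 w4=1 clk=0
t16.Δ1 w3=0 w1=0 w2=1 w5=1 w0=0 w4=1 clk=1
t16.Δ2 w3=0 w1=1 w2=1 w5=1 w0=0 w4=1 clk=1
t16.Δ3 w3=1 w1=1 w2=1 w5=0 w0=1 w4=0 clk=1
t16.Δ4 w3=1 w1=1 w2=1 w5=0 w0=0 w4=0 clk=1
t16.Δ5 w3=1 w1=1 w2=0 w5=0 w0=0 w4=0 clk=1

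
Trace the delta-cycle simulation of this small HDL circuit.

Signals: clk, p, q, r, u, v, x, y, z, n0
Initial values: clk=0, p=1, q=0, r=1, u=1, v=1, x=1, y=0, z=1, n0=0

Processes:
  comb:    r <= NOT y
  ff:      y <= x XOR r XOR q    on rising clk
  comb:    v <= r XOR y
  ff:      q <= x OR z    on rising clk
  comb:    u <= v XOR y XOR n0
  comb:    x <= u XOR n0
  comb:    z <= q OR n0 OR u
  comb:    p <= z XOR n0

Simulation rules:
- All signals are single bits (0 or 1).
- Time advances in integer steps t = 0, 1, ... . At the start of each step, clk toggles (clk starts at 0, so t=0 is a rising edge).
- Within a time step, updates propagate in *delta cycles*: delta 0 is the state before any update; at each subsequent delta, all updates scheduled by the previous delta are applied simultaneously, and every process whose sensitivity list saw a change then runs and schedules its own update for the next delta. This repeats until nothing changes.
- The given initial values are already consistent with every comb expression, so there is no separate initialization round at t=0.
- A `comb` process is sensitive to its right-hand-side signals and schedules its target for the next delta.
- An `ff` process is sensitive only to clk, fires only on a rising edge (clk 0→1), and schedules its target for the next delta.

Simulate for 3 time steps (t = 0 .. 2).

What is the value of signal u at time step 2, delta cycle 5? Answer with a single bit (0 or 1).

[bits: p,n0,z,clk,q,r,y,v,x,u]
t=0: Δ0=1010010111 Δ1=1011010111 Δ2=1011110111 | 2Δ
t=1: Δ0=1011110111 Δ1=1010110111 | 1Δ
t=2: Δ0=1010110111 Δ1=1011110111 Δ2=1011111111 Δ3=1011101010 Δ4=1011101101 Δ5=1011101110 Δ6=1011101100 | 6Δ

0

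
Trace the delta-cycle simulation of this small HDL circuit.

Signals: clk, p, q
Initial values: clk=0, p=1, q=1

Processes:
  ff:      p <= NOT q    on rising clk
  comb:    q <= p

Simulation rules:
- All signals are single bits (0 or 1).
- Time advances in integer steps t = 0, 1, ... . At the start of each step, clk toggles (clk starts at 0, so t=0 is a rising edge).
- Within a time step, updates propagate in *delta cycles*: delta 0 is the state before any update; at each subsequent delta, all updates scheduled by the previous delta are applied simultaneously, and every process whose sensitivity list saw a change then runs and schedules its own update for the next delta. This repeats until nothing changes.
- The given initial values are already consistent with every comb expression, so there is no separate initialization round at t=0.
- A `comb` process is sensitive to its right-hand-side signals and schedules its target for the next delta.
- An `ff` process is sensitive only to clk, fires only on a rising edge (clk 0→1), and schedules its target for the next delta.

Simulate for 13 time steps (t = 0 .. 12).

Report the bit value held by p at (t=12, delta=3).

[bits: clk,p,q]
t=0: Δ0=011 Δ1=111 Δ2=101 Δ3=100 | 3Δ
t=1: Δ0=100 Δ1=000 | 1Δ
t=2: Δ0=000 Δ1=100 Δ2=110 Δ3=111 | 3Δ
t=3: Δ0=111 Δ1=011 | 1Δ
t=4: Δ0=011 Δ1=111 Δ2=101 Δ3=100 | 3Δ
t=5: Δ0=100 Δ1=000 | 1Δ
t=6: Δ0=000 Δ1=100 Δ2=110 Δ3=111 | 3Δ
t=7: Δ0=111 Δ1=011 | 1Δ
t=8: Δ0=011 Δ1=111 Δ2=101 Δ3=100 | 3Δ
t=9: Δ0=100 Δ1=000 | 1Δ
t=10: Δ0=000 Δ1=100 Δ2=110 Δ3=111 | 3Δ
t=11: Δ0=111 Δ1=011 | 1Δ
t=12: Δ0=011 Δ1=111 Δ2=101 Δ3=100 | 3Δ

0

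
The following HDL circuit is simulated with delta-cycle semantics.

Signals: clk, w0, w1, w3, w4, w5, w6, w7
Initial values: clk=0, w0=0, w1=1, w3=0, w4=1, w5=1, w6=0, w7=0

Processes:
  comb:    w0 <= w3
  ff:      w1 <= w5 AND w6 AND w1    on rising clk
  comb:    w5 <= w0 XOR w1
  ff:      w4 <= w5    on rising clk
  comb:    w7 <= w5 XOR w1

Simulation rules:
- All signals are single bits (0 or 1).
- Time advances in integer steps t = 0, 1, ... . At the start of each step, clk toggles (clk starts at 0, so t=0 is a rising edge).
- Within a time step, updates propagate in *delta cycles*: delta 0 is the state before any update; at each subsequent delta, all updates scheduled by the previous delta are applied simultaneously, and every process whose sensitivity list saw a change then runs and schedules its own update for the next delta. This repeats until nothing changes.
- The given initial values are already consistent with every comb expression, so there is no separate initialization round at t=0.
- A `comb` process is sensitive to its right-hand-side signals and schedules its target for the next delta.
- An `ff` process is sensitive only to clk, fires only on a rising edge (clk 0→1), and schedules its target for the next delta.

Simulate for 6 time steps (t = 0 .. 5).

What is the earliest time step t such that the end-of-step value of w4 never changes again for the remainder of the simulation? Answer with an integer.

2

t0.Δ0 w1=1 w4=1 w7=0 clk=0 w0=0 w6=0 w3=0 w5=1
t0.Δ1 w1=1 w4=1 w7=0 clk=1 w0=0 w6=0 w3=0 w5=1
t0.Δ2 w1=0 w4=1 w7=0 clk=1 w0=0 w6=0 w3=0 w5=1
t0.Δ3 w1=0 w4=1 w7=1 clk=1 w0=0 w6=0 w3=0 w5=0
t0.Δ4 w1=0 w4=1 w7=0 clk=1 w0=0 w6=0 w3=0 w5=0
t1.Δ0 w1=0 w4=1 w7=0 clk=1 w0=0 w6=0 w3=0 w5=0
t1.Δ1 w1=0 w4=1 w7=0 clk=0 w0=0 w6=0 w3=0 w5=0
t2.Δ0 w1=0 w4=1 w7=0 clk=0 w0=0 w6=0 w3=0 w5=0
t2.Δ1 w1=0 w4=1 w7=0 clk=1 w0=0 w6=0 w3=0 w5=0
t2.Δ2 w1=0 w4=0 w7=0 clk=1 w0=0 w6=0 w3=0 w5=0
t3.Δ0 w1=0 w4=0 w7=0 clk=1 w0=0 w6=0 w3=0 w5=0
t3.Δ1 w1=0 w4=0 w7=0 clk=0 w0=0 w6=0 w3=0 w5=0
t4.Δ0 w1=0 w4=0 w7=0 clk=0 w0=0 w6=0 w3=0 w5=0
t4.Δ1 w1=0 w4=0 w7=0 clk=1 w0=0 w6=0 w3=0 w5=0
t5.Δ0 w1=0 w4=0 w7=0 clk=1 w0=0 w6=0 w3=0 w5=0
t5.Δ1 w1=0 w4=0 w7=0 clk=0 w0=0 w6=0 w3=0 w5=0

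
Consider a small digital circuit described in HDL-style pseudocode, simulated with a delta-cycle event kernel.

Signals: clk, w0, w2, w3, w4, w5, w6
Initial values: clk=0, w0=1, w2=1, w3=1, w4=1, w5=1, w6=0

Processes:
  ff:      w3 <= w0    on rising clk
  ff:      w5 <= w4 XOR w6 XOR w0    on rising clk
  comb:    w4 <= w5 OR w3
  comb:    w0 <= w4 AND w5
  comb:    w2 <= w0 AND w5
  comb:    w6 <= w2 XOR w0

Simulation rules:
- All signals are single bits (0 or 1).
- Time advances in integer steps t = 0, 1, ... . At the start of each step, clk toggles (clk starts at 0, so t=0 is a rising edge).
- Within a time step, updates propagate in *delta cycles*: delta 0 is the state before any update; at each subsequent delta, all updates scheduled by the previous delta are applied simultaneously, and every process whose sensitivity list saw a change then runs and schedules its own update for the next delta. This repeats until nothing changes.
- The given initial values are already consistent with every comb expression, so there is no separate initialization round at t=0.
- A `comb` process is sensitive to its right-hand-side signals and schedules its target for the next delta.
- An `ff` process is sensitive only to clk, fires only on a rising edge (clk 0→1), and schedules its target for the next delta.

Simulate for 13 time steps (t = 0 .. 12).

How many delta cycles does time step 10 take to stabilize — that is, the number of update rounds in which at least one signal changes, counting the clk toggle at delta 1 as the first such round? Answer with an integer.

[bits: w3,w6,w0,clk,w5,w2,w4]
t=0: Δ0=1010111 Δ1=1011111 Δ2=1011011 Δ3=1001001 | 3Δ
t=1: Δ0=1001001 Δ1=1000001 | 1Δ
t=2: Δ0=1000001 Δ1=1001001 Δ2=0001101 Δ3=0011101 Δ4=0111111 Δ5=0011111 | 5Δ
t=3: Δ0=0011111 Δ1=0010111 | 1Δ
t=4: Δ0=0010111 Δ1=0011111 Δ2=1011011 Δ3=1001001 | 3Δ
t=5: Δ0=1001001 Δ1=1000001 | 1Δ
t=6: Δ0=1000001 Δ1=1001001 Δ2=0001101 Δ3=0011101 Δ4=0111111 Δ5=0011111 | 5Δ
t=7: Δ0=0011111 Δ1=0010111 | 1Δ
t=8: Δ0=0010111 Δ1=0011111 Δ2=1011011 Δ3=1001001 | 3Δ
t=9: Δ0=1001001 Δ1=1000001 | 1Δ
t=10: Δ0=1000001 Δ1=1001001 Δ2=0001101 Δ3=0011101 Δ4=0111111 Δ5=0011111 | 5Δ
t=11: Δ0=0011111 Δ1=0010111 | 1Δ
t=12: Δ0=0010111 Δ1=0011111 Δ2=1011011 Δ3=1001001 | 3Δ

5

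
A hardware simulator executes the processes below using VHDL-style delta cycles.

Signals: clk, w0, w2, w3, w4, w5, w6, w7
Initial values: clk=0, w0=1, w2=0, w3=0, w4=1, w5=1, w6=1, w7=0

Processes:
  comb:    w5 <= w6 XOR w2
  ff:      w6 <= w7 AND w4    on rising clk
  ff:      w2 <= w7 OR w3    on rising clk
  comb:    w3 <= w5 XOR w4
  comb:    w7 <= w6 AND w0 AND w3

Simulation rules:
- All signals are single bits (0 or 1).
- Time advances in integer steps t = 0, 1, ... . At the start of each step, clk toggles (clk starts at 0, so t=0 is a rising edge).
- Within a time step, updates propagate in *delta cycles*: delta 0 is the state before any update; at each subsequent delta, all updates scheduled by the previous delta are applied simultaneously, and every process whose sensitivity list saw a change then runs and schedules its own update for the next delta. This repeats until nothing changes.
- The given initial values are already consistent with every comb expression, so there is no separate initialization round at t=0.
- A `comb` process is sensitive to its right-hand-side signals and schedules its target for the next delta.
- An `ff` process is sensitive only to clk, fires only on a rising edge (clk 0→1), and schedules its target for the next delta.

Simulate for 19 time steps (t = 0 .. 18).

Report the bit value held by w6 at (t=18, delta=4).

0

t=0 Δ0: w3=0 w2=0 clk=0 w7=0 w0=1 w6=1 w5=1 w4=1
  Δ1: clk:0→1
  Δ2: w6:1→0
  Δ3: w5:1→0
  Δ4: w3:0→1
  (4Δ to stable)
t=1 Δ0: w3=1 w2=0 clk=1 w7=0 w0=1 w6=0 w5=0 w4=1
  Δ1: clk:1→0
  (1Δ to stable)
t=2 Δ0: w3=1 w2=0 clk=0 w7=0 w0=1 w6=0 w5=0 w4=1
  Δ1: clk:0→1
  Δ2: w2:0→1
  Δ3: w5:0→1
  Δ4: w3:1→0
  (4Δ to stable)
t=3 Δ0: w3=0 w2=1 clk=1 w7=0 w0=1 w6=0 w5=1 w4=1
  Δ1: clk:1→0
  (1Δ to stable)
t=4 Δ0: w3=0 w2=1 clk=0 w7=0 w0=1 w6=0 w5=1 w4=1
  Δ1: clk:0→1
  Δ2: w2:1→0
  Δ3: w5:1→0
  Δ4: w3:0→1
  (4Δ to stable)
t=5 Δ0: w3=1 w2=0 clk=1 w7=0 w0=1 w6=0 w5=0 w4=1
  Δ1: clk:1→0
  (1Δ to stable)
t=6 Δ0: w3=1 w2=0 clk=0 w7=0 w0=1 w6=0 w5=0 w4=1
  Δ1: clk:0→1
  Δ2: w2:0→1
  Δ3: w5:0→1
  Δ4: w3:1→0
  (4Δ to stable)
t=7 Δ0: w3=0 w2=1 clk=1 w7=0 w0=1 w6=0 w5=1 w4=1
  Δ1: clk:1→0
  (1Δ to stable)
t=8 Δ0: w3=0 w2=1 clk=0 w7=0 w0=1 w6=0 w5=1 w4=1
  Δ1: clk:0→1
  Δ2: w2:1→0
  Δ3: w5:1→0
  Δ4: w3:0→1
  (4Δ to stable)
t=9 Δ0: w3=1 w2=0 clk=1 w7=0 w0=1 w6=0 w5=0 w4=1
  Δ1: clk:1→0
  (1Δ to stable)
t=10 Δ0: w3=1 w2=0 clk=0 w7=0 w0=1 w6=0 w5=0 w4=1
  Δ1: clk:0→1
  Δ2: w2:0→1
  Δ3: w5:0→1
  Δ4: w3:1→0
  (4Δ to stable)
t=11 Δ0: w3=0 w2=1 clk=1 w7=0 w0=1 w6=0 w5=1 w4=1
  Δ1: clk:1→0
  (1Δ to stable)
t=12 Δ0: w3=0 w2=1 clk=0 w7=0 w0=1 w6=0 w5=1 w4=1
  Δ1: clk:0→1
  Δ2: w2:1→0
  Δ3: w5:1→0
  Δ4: w3:0→1
  (4Δ to stable)
t=13 Δ0: w3=1 w2=0 clk=1 w7=0 w0=1 w6=0 w5=0 w4=1
  Δ1: clk:1→0
  (1Δ to stable)
t=14 Δ0: w3=1 w2=0 clk=0 w7=0 w0=1 w6=0 w5=0 w4=1
  Δ1: clk:0→1
  Δ2: w2:0→1
  Δ3: w5:0→1
  Δ4: w3:1→0
  (4Δ to stable)
t=15 Δ0: w3=0 w2=1 clk=1 w7=0 w0=1 w6=0 w5=1 w4=1
  Δ1: clk:1→0
  (1Δ to stable)
t=16 Δ0: w3=0 w2=1 clk=0 w7=0 w0=1 w6=0 w5=1 w4=1
  Δ1: clk:0→1
  Δ2: w2:1→0
  Δ3: w5:1→0
  Δ4: w3:0→1
  (4Δ to stable)
t=17 Δ0: w3=1 w2=0 clk=1 w7=0 w0=1 w6=0 w5=0 w4=1
  Δ1: clk:1→0
  (1Δ to stable)
t=18 Δ0: w3=1 w2=0 clk=0 w7=0 w0=1 w6=0 w5=0 w4=1
  Δ1: clk:0→1
  Δ2: w2:0→1
  Δ3: w5:0→1
  Δ4: w3:1→0
  (4Δ to stable)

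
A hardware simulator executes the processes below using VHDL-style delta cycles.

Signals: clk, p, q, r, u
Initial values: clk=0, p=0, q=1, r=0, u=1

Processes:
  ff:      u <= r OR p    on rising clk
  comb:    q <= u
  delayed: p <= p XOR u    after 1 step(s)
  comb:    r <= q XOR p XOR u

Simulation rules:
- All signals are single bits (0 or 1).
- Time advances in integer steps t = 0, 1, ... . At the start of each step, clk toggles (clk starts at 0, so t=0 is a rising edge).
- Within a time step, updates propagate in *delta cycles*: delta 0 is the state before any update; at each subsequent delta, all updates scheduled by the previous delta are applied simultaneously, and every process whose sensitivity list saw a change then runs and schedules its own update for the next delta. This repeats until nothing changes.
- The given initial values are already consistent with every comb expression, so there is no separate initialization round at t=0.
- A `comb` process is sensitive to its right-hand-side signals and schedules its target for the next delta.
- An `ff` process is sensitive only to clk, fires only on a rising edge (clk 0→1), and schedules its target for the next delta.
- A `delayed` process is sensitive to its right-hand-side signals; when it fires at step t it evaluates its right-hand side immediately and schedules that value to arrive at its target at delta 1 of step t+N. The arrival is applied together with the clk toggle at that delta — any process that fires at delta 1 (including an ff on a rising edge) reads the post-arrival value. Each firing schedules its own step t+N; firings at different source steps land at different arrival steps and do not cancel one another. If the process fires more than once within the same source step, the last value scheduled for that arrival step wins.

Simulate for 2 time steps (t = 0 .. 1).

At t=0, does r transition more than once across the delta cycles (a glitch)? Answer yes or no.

yes

[bits: u,clk,q,p,r]
t=0: Δ0=10100 Δ1=11100 Δ2=01100 Δ3=01001 Δ4=01000 | 4Δ
t=1: Δ0=01000 Δ1=00000 | 1Δ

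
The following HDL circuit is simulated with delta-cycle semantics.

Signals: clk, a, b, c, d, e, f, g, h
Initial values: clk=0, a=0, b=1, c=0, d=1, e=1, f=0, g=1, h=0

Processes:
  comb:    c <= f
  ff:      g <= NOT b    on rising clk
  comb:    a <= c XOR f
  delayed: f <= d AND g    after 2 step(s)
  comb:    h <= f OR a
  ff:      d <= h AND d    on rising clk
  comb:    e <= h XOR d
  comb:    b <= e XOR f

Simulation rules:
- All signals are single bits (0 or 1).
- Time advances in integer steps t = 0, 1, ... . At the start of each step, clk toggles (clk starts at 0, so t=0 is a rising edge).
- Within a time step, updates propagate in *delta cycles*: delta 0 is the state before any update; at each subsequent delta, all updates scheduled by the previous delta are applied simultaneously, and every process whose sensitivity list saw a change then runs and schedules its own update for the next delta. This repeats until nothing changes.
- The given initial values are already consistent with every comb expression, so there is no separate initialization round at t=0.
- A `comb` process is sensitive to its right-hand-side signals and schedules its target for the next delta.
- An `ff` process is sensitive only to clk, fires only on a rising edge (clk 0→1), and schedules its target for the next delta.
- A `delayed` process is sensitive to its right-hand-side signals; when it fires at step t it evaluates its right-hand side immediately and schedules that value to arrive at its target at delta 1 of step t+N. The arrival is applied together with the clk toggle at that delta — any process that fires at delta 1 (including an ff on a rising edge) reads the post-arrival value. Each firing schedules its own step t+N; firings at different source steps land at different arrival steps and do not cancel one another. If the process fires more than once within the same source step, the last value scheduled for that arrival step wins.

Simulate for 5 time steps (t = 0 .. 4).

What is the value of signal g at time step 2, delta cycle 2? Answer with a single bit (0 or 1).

1

t0.Δ0 c=0 a=0 g=1 clk=0 f=0 b=1 h=0 d=1 e=1
t0.Δ1 c=0 a=0 g=1 clk=1 f=0 b=1 h=0 d=1 e=1
t0.Δ2 c=0 a=0 g=0 clk=1 f=0 b=1 h=0 d=0 e=1
t0.Δ3 c=0 a=0 g=0 clk=1 f=0 b=1 h=0 d=0 e=0
t0.Δ4 c=0 a=0 g=0 clk=1 f=0 b=0 h=0 d=0 e=0
t1.Δ0 c=0 a=0 g=0 clk=1 f=0 b=0 h=0 d=0 e=0
t1.Δ1 c=0 a=0 g=0 clk=0 f=0 b=0 h=0 d=0 e=0
t2.Δ0 c=0 a=0 g=0 clk=0 f=0 b=0 h=0 d=0 e=0
t2.Δ1 c=0 a=0 g=0 clk=1 f=0 b=0 h=0 d=0 e=0
t2.Δ2 c=0 a=0 g=1 clk=1 f=0 b=0 h=0 d=0 e=0
t3.Δ0 c=0 a=0 g=1 clk=1 f=0 b=0 h=0 d=0 e=0
t3.Δ1 c=0 a=0 g=1 clk=0 f=0 b=0 h=0 d=0 e=0
t4.Δ0 c=0 a=0 g=1 clk=0 f=0 b=0 h=0 d=0 e=0
t4.Δ1 c=0 a=0 g=1 clk=1 f=0 b=0 h=0 d=0 e=0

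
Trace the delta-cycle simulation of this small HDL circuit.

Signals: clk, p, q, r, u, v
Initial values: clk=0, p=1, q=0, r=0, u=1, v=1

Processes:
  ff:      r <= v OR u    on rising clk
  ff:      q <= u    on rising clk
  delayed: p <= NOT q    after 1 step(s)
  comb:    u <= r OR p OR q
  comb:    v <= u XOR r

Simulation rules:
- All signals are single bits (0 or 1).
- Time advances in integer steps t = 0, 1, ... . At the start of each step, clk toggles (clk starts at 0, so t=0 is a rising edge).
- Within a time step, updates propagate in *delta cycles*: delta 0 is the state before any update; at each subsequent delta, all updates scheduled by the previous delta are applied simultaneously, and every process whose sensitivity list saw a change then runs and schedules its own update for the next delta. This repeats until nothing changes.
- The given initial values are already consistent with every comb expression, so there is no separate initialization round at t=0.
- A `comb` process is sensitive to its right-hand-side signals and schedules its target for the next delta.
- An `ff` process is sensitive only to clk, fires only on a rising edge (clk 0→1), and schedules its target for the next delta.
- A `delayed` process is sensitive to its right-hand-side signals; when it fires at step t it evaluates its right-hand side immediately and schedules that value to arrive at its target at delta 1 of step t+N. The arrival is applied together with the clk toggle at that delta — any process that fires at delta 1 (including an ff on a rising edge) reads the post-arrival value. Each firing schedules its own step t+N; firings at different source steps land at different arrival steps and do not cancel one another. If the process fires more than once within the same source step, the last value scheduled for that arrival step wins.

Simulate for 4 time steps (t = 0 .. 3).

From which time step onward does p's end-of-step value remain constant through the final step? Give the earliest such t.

1

[bits: q,v,p,r,u,clk]
t=0: Δ0=011010 Δ1=011011 Δ2=111111 Δ3=101111 | 3Δ
t=1: Δ0=101111 Δ1=100110 | 1Δ
t=2: Δ0=100110 Δ1=100111 | 1Δ
t=3: Δ0=100111 Δ1=100110 | 1Δ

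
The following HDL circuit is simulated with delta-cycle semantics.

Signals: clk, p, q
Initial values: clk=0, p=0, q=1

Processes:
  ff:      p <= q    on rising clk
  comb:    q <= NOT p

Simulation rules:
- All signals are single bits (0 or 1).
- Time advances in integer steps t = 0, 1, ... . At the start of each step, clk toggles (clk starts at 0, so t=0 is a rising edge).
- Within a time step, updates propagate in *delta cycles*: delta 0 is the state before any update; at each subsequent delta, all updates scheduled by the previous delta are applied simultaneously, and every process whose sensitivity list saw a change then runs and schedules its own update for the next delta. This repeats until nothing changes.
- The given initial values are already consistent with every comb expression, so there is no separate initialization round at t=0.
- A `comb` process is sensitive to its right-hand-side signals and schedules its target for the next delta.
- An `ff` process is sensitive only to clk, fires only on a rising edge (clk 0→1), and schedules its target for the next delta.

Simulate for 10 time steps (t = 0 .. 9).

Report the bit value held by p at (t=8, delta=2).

t0.Δ0 clk=0 q=1 p=0
t0.Δ1 clk=1 q=1 p=0
t0.Δ2 clk=1 q=1 p=1
t0.Δ3 clk=1 q=0 p=1
t1.Δ0 clk=1 q=0 p=1
t1.Δ1 clk=0 q=0 p=1
t2.Δ0 clk=0 q=0 p=1
t2.Δ1 clk=1 q=0 p=1
t2.Δ2 clk=1 q=0 p=0
t2.Δ3 clk=1 q=1 p=0
t3.Δ0 clk=1 q=1 p=0
t3.Δ1 clk=0 q=1 p=0
t4.Δ0 clk=0 q=1 p=0
t4.Δ1 clk=1 q=1 p=0
t4.Δ2 clk=1 q=1 p=1
t4.Δ3 clk=1 q=0 p=1
t5.Δ0 clk=1 q=0 p=1
t5.Δ1 clk=0 q=0 p=1
t6.Δ0 clk=0 q=0 p=1
t6.Δ1 clk=1 q=0 p=1
t6.Δ2 clk=1 q=0 p=0
t6.Δ3 clk=1 q=1 p=0
t7.Δ0 clk=1 q=1 p=0
t7.Δ1 clk=0 q=1 p=0
t8.Δ0 clk=0 q=1 p=0
t8.Δ1 clk=1 q=1 p=0
t8.Δ2 clk=1 q=1 p=1
t8.Δ3 clk=1 q=0 p=1
t9.Δ0 clk=1 q=0 p=1
t9.Δ1 clk=0 q=0 p=1

1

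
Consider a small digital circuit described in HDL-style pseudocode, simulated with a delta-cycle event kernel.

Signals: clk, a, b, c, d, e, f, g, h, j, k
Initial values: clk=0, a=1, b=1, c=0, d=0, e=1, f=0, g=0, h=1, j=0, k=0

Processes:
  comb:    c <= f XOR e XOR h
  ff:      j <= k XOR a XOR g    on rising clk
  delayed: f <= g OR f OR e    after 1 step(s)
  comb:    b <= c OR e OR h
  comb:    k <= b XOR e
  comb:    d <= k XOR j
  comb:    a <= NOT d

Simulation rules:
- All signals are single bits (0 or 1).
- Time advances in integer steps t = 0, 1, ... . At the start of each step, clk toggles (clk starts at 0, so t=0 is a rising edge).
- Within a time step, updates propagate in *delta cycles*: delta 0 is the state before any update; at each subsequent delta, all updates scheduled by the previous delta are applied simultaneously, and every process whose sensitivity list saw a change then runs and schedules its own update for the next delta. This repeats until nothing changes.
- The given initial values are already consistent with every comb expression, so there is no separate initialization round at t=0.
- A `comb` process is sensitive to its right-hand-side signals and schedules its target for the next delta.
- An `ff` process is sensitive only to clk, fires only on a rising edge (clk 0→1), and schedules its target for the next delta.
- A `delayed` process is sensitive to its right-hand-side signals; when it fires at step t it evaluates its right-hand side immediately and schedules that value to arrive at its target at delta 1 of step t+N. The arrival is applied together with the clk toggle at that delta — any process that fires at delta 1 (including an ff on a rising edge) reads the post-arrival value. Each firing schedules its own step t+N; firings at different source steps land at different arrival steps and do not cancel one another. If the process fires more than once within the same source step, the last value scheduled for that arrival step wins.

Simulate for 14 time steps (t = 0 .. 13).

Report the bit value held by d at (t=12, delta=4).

1

t=0 Δ0: j=0 g=0 d=0 clk=0 k=0 e=1 h=1 f=0 a=1 c=0 b=1
  Δ1: clk:0→1
  Δ2: j:0→1
  Δ3: d:0→1
  Δ4: a:1→0
  (4Δ to stable)
t=1 Δ0: j=1 g=0 d=1 clk=1 k=0 e=1 h=1 f=0 a=0 c=0 b=1
  Δ1: clk:1→0
  (1Δ to stable)
t=2 Δ0: j=1 g=0 d=1 clk=0 k=0 e=1 h=1 f=0 a=0 c=0 b=1
  Δ1: clk:0→1
  Δ2: j:1→0
  Δ3: d:1→0
  Δ4: a:0→1
  (4Δ to stable)
t=3 Δ0: j=0 g=0 d=0 clk=1 k=0 e=1 h=1 f=0 a=1 c=0 b=1
  Δ1: clk:1→0
  (1Δ to stable)
t=4 Δ0: j=0 g=0 d=0 clk=0 k=0 e=1 h=1 f=0 a=1 c=0 b=1
  Δ1: clk:0→1
  Δ2: j:0→1
  Δ3: d:0→1
  Δ4: a:1→0
  (4Δ to stable)
t=5 Δ0: j=1 g=0 d=1 clk=1 k=0 e=1 h=1 f=0 a=0 c=0 b=1
  Δ1: clk:1→0
  (1Δ to stable)
t=6 Δ0: j=1 g=0 d=1 clk=0 k=0 e=1 h=1 f=0 a=0 c=0 b=1
  Δ1: clk:0→1
  Δ2: j:1→0
  Δ3: d:1→0
  Δ4: a:0→1
  (4Δ to stable)
t=7 Δ0: j=0 g=0 d=0 clk=1 k=0 e=1 h=1 f=0 a=1 c=0 b=1
  Δ1: clk:1→0
  (1Δ to stable)
t=8 Δ0: j=0 g=0 d=0 clk=0 k=0 e=1 h=1 f=0 a=1 c=0 b=1
  Δ1: clk:0→1
  Δ2: j:0→1
  Δ3: d:0→1
  Δ4: a:1→0
  (4Δ to stable)
t=9 Δ0: j=1 g=0 d=1 clk=1 k=0 e=1 h=1 f=0 a=0 c=0 b=1
  Δ1: clk:1→0
  (1Δ to stable)
t=10 Δ0: j=1 g=0 d=1 clk=0 k=0 e=1 h=1 f=0 a=0 c=0 b=1
  Δ1: clk:0→1
  Δ2: j:1→0
  Δ3: d:1→0
  Δ4: a:0→1
  (4Δ to stable)
t=11 Δ0: j=0 g=0 d=0 clk=1 k=0 e=1 h=1 f=0 a=1 c=0 b=1
  Δ1: clk:1→0
  (1Δ to stable)
t=12 Δ0: j=0 g=0 d=0 clk=0 k=0 e=1 h=1 f=0 a=1 c=0 b=1
  Δ1: clk:0→1
  Δ2: j:0→1
  Δ3: d:0→1
  Δ4: a:1→0
  (4Δ to stable)
t=13 Δ0: j=1 g=0 d=1 clk=1 k=0 e=1 h=1 f=0 a=0 c=0 b=1
  Δ1: clk:1→0
  (1Δ to stable)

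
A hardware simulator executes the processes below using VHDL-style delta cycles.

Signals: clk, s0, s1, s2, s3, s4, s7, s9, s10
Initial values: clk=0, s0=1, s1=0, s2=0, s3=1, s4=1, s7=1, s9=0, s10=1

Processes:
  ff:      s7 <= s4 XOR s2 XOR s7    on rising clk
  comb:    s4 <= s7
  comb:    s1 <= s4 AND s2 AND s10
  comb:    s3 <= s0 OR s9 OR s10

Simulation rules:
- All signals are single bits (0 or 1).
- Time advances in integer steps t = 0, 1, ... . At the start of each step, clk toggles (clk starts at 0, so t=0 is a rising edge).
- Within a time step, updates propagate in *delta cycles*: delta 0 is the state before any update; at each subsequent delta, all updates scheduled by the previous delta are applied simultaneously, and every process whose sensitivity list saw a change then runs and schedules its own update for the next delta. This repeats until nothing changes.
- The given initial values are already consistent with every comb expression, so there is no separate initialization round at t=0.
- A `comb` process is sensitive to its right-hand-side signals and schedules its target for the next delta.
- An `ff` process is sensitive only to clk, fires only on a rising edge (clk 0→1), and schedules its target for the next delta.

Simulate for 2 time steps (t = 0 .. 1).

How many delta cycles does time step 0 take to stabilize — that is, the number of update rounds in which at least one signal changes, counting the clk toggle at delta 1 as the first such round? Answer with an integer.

3

[bits: s0,s3,s1,s10,s9,s4,clk,s7,s2]
t=0: Δ0=110101010 Δ1=110101110 Δ2=110101100 Δ3=110100100 | 3Δ
t=1: Δ0=110100100 Δ1=110100000 | 1Δ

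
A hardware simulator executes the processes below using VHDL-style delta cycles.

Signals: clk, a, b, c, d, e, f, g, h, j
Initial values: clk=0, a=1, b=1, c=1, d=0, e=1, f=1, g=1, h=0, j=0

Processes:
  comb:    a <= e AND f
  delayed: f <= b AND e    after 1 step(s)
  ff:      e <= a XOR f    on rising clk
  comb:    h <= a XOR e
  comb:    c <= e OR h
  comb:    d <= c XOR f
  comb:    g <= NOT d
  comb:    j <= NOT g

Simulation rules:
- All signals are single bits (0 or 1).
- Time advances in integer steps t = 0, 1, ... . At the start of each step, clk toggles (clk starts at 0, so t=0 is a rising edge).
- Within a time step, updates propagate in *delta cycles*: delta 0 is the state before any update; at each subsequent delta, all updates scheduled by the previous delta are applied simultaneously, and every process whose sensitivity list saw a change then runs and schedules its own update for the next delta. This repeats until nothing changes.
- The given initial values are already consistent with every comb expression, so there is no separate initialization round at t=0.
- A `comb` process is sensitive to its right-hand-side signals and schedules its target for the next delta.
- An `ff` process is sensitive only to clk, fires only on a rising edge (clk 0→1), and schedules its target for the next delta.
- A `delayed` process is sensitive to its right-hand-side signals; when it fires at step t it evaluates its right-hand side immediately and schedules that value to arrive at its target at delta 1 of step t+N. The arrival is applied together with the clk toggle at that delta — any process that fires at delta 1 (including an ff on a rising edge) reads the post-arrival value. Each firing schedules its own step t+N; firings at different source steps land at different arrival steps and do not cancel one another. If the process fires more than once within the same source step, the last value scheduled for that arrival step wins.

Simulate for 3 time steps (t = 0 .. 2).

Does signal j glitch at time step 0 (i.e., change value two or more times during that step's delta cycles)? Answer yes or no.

t0.Δ0 c=1 e=1 j=0 clk=0 b=1 g=1 f=1 d=0 a=1 h=0
t0.Δ1 c=1 e=1 j=0 clk=1 b=1 g=1 f=1 d=0 a=1 h=0
t0.Δ2 c=1 e=0 j=0 clk=1 b=1 g=1 f=1 d=0 a=1 h=0
t0.Δ3 c=0 e=0 j=0 clk=1 b=1 g=1 f=1 d=0 a=0 h=1
t0.Δ4 c=1 e=0 j=0 clk=1 b=1 g=1 f=1 d=1 a=0 h=0
t0.Δ5 c=0 e=0 j=0 clk=1 b=1 g=0 f=1 d=0 a=0 h=0
t0.Δ6 c=0 e=0 j=1 clk=1 b=1 g=1 f=1 d=1 a=0 h=0
t0.Δ7 c=0 e=0 j=0 clk=1 b=1 g=0 f=1 d=1 a=0 h=0
t0.Δ8 c=0 e=0 j=1 clk=1 b=1 g=0 f=1 d=1 a=0 h=0
t1.Δ0 c=0 e=0 j=1 clk=1 b=1 g=0 f=1 d=1 a=0 h=0
t1.Δ1 c=0 e=0 j=1 clk=0 b=1 g=0 f=0 d=1 a=0 h=0
t1.Δ2 c=0 e=0 j=1 clk=0 b=1 g=0 f=0 d=0 a=0 h=0
t1.Δ3 c=0 e=0 j=1 clk=0 b=1 g=1 f=0 d=0 a=0 h=0
t1.Δ4 c=0 e=0 j=0 clk=0 b=1 g=1 f=0 d=0 a=0 h=0
t2.Δ0 c=0 e=0 j=0 clk=0 b=1 g=1 f=0 d=0 a=0 h=0
t2.Δ1 c=0 e=0 j=0 clk=1 b=1 g=1 f=0 d=0 a=0 h=0

yes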